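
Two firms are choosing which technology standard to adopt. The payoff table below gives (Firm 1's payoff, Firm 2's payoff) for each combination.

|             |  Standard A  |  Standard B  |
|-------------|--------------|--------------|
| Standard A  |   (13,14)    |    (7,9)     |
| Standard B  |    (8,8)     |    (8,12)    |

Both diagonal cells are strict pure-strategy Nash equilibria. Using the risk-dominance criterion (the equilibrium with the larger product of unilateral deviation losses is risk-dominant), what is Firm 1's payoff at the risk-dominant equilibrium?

13

At both Standard A: Firm 1 loses 13 − 8 = 5 by deviating; Firm 2 loses 14 − 9 = 5. Product = 5·5 = 25.
At both Standard B: Firm 1 loses 8 − 7 = 1 by deviating; Firm 2 loses 12 − 8 = 4. Product = 1·4 = 4.
25 > 4, so both Standard A is risk-dominant. Firm 1's payoff there is 13.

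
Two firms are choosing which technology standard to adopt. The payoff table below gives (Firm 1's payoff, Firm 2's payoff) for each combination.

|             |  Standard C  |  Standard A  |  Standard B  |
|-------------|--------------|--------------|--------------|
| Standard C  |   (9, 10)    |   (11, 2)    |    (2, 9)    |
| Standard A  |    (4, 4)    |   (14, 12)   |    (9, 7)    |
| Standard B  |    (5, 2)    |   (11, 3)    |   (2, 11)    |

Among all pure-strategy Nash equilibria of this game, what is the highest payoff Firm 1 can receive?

14

Both Standard C is a pure NE (Firm 1: 9 ≥ 5; Firm 2: 10 ≥ 9). Firm 1 gets 9.
Both Standard A is a pure NE (Firm 1: 14 ≥ 11; Firm 2: 12 ≥ 7). Firm 1 gets 14.
Every other cell has a profitable deviation for at least one player. Highest of {9, 14} is 14.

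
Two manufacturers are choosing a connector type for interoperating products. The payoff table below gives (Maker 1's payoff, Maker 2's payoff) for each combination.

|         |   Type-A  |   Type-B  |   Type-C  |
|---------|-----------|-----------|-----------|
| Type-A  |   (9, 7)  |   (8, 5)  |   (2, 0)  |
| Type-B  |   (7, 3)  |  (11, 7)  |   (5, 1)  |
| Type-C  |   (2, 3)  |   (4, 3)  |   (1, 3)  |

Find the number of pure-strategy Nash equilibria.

2

Both Type-A: Maker 1 gets 9 (best alternative 7); Maker 2 gets 7 (best alternative 5). Neither deviates — NE.
Both Type-B: Maker 1 gets 11 (best alternative 8); Maker 2 gets 7 (best alternative 3). Neither deviates — NE.
Both Type-C is not a NE: Maker 1 would switch to Type-B (5 > 1).
No other cell survives both best-response checks, so there are 2 pure NE.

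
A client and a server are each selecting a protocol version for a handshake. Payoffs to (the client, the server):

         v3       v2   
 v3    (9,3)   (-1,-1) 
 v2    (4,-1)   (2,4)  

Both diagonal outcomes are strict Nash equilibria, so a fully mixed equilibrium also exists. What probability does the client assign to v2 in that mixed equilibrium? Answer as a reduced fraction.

The client's mix p on v3 must make the server indifferent between v3 and v2.
The server's payoff from v3: 3p + (-1)(1−p). From v2: (-1)p + 4(1−p).
Set equal: 4p = 5(1−p) → p = 5/9.
Probability on v2 is 1 − 5/9 = 4/9.

4/9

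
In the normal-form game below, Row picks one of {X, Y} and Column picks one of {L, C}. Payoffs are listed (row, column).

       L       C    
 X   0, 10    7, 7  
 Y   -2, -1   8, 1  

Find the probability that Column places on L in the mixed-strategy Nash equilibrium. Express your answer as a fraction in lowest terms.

Column's mix q on L must make Row indifferent between X and Y.
Row's payoff from X: 0q + 7(1−q). From Y: (-2)q + 8(1−q).
Set equal: 2q = 1(1−q) → q = 1/3.

1/3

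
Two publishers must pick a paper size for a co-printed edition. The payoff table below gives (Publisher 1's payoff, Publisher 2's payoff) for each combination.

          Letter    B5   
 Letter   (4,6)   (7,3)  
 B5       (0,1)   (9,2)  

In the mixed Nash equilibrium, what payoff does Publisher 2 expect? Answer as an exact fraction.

Publisher 1 mixes with probability p on Letter, chosen so Publisher 2 is indifferent: 6p + 1(1−p) = 3p + 2(1−p) gives p = 1/4.
Publisher 2's expected payoff is 6·1/4 + 1·3/4 = 9/4.

9/4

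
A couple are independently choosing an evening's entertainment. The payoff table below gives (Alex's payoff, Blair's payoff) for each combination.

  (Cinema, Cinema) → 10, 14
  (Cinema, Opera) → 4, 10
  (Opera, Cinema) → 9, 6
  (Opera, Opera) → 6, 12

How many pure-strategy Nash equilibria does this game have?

Both Cinema: Alex gets 10 (best alternative 9); Blair gets 14 (best alternative 10). Neither deviates — NE.
Both Opera: Alex gets 6 (best alternative 4); Blair gets 12 (best alternative 6). Neither deviates — NE.
(Opera, Cinema) is not a NE: Alex would switch to Cinema (10 > 9).
No other cell survives both best-response checks, so there are 2 pure NE.

2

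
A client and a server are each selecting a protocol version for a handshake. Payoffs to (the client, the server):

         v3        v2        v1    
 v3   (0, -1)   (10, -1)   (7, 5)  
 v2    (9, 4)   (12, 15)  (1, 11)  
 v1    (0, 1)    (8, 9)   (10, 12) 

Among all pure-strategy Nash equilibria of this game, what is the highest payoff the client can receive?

12

Both v2 is a pure NE (the client: 12 ≥ 10; the server: 15 ≥ 11). The client gets 12.
Both v1 is a pure NE (the client: 10 ≥ 7; the server: 12 ≥ 9). The client gets 10.
Every other cell has a profitable deviation for at least one player. Highest of {12, 10} is 12.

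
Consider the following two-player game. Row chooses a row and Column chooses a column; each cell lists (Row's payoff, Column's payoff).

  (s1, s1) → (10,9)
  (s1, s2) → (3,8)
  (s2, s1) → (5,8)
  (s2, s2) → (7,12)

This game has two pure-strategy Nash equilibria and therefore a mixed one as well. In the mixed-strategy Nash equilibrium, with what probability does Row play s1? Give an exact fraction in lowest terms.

4/5

Row's mix p on s1 must make Column indifferent between s1 and s2.
Column's payoff from s1: 9p + 8(1−p). From s2: 8p + 12(1−p).
Set equal: 1p = 4(1−p) → p = 4/5.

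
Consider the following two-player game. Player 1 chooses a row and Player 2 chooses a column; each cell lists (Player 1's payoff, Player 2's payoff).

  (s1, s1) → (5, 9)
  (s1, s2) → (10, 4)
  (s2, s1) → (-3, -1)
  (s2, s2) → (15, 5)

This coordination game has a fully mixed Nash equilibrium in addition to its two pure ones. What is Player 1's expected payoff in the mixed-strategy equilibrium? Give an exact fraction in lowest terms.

105/13

Player 2 mixes with probability q on s1, chosen so Player 1 is indifferent: 5q + 10(1−q) = (-3)q + 15(1−q) gives q = 5/13.
Player 1's expected payoff (from either row, since indifferent) is 5·5/13 + 10·8/13 = 105/13.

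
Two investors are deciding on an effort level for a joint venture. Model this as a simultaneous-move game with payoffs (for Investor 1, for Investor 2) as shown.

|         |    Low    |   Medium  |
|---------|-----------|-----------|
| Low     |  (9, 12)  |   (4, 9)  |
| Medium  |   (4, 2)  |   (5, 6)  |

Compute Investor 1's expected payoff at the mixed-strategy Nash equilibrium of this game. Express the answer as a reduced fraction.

Investor 2 mixes with probability q on Low, chosen so Investor 1 is indifferent: 9q + 4(1−q) = 4q + 5(1−q) gives q = 1/6.
Investor 1's expected payoff (from either row, since indifferent) is 9·1/6 + 4·5/6 = 29/6.

29/6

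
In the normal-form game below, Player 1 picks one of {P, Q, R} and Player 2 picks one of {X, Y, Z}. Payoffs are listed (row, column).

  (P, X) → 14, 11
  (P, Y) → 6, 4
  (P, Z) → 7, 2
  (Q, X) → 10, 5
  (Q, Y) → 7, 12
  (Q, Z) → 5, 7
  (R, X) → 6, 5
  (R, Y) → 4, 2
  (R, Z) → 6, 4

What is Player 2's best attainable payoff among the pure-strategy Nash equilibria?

12

(P, X) is a pure NE (Player 1: 14 ≥ 10; Player 2: 11 ≥ 4). Player 2 gets 11.
(Q, Y) is a pure NE (Player 1: 7 ≥ 6; Player 2: 12 ≥ 7). Player 2 gets 12.
Every other cell has a profitable deviation for at least one player. Highest of {11, 12} is 12.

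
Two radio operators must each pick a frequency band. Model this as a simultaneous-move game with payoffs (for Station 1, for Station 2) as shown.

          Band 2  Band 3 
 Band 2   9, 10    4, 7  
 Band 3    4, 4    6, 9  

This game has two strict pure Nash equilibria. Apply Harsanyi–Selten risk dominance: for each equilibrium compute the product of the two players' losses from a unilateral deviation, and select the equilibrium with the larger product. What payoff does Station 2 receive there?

At both Band 2: Station 1 loses 9 − 4 = 5 by deviating; Station 2 loses 10 − 7 = 3. Product = 5·3 = 15.
At both Band 3: Station 1 loses 6 − 4 = 2 by deviating; Station 2 loses 9 − 4 = 5. Product = 2·5 = 10.
15 > 10, so both Band 2 is risk-dominant. Station 2's payoff there is 10.

10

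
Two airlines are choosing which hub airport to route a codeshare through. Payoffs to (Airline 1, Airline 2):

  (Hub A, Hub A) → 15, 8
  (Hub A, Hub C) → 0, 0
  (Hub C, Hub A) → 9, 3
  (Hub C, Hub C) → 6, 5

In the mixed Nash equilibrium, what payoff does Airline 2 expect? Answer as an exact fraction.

Airline 1 mixes with probability p on Hub A, chosen so Airline 2 is indifferent: 8p + 3(1−p) = 0p + 5(1−p) gives p = 1/5.
Airline 2's expected payoff is 8·1/5 + 3·4/5 = 4.

4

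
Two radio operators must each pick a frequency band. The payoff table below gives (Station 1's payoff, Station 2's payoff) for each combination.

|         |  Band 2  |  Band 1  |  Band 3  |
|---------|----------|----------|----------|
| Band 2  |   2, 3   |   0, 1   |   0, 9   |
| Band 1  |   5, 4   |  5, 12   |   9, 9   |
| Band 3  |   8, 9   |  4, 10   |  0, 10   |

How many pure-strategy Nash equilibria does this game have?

1

Both Band 1: Station 1 gets 5 (best alternative 4); Station 2 gets 12 (best alternative 9). Neither deviates — NE.
Both Band 2 is not a NE: Station 1 would switch to Band 3 (8 > 2).
No other cell survives both best-response checks, so there is 1 pure NE.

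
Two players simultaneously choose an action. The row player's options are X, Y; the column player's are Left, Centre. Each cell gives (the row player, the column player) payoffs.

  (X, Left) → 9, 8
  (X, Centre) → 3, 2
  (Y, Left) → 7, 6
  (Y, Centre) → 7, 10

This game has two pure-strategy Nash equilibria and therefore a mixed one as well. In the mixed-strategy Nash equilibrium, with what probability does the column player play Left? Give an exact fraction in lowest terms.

2/3

The column player's mix q on Left must make the row player indifferent between X and Y.
The row player's payoff from X: 9q + 3(1−q). From Y: 7q + 7(1−q).
Set equal: 2q = 4(1−q) → q = 4/6 = 2/3.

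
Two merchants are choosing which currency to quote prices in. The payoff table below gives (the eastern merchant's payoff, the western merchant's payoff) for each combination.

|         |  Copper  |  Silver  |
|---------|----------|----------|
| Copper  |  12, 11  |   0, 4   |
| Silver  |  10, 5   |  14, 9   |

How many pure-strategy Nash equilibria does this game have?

Both Copper: the eastern merchant gets 12 (best alternative 10); the western merchant gets 11 (best alternative 4). Neither deviates — NE.
Both Silver: the eastern merchant gets 14 (best alternative 0); the western merchant gets 9 (best alternative 5). Neither deviates — NE.
(Silver, Copper) is not a NE: the eastern merchant would switch to Copper (12 > 10).
No other cell survives both best-response checks, so there are 2 pure NE.

2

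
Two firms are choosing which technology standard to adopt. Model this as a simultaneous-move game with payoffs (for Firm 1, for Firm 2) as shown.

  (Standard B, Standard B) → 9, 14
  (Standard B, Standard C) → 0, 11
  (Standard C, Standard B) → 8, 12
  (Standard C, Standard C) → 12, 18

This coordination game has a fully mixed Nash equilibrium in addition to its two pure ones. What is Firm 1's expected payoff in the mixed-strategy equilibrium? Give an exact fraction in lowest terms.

108/13

Firm 2 mixes with probability q on Standard B, chosen so Firm 1 is indifferent: 9q + 0(1−q) = 8q + 12(1−q) gives q = 12/13.
Firm 1's expected payoff (from either row, since indifferent) is 9·12/13 + 0·1/13 = 108/13.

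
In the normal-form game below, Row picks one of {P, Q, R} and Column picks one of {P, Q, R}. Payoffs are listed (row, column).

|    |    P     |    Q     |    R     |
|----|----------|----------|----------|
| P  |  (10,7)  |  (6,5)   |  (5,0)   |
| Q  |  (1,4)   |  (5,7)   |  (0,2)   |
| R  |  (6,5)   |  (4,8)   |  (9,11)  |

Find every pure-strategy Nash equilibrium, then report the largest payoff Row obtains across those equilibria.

Both P is a pure NE (Row: 10 ≥ 6; Column: 7 ≥ 5). Row gets 10.
Both R is a pure NE (Row: 9 ≥ 5; Column: 11 ≥ 8). Row gets 9.
Every other cell has a profitable deviation for at least one player. Highest of {10, 9} is 10.

10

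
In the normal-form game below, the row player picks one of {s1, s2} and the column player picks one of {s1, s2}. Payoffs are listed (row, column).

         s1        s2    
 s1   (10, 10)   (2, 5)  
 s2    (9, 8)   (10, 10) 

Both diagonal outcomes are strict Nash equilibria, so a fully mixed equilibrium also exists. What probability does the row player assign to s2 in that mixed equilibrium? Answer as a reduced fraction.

The row player's mix p on s1 must make the column player indifferent between s1 and s2.
The column player's payoff from s1: 10p + 8(1−p). From s2: 5p + 10(1−p).
Set equal: 5p = 2(1−p) → p = 2/7.
Probability on s2 is 1 − 2/7 = 5/7.

5/7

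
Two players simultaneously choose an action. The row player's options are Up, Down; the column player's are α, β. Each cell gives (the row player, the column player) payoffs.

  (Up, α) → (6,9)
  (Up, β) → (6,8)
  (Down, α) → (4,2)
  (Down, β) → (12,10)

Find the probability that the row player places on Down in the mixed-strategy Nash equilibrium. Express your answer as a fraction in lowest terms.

The row player's mix p on Up must make the column player indifferent between α and β.
The column player's payoff from α: 9p + 2(1−p). From β: 8p + 10(1−p).
Set equal: 1p = 8(1−p) → p = 8/9.
Probability on Down is 1 − 8/9 = 1/9.

1/9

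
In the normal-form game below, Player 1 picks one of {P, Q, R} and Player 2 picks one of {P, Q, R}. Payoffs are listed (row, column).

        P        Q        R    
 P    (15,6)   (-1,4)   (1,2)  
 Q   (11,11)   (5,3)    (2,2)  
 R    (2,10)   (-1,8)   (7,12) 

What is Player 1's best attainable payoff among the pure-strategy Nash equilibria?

15

Both P is a pure NE (Player 1: 15 ≥ 11; Player 2: 6 ≥ 4). Player 1 gets 15.
Both R is a pure NE (Player 1: 7 ≥ 2; Player 2: 12 ≥ 10). Player 1 gets 7.
Every other cell has a profitable deviation for at least one player. Highest of {15, 7} is 15.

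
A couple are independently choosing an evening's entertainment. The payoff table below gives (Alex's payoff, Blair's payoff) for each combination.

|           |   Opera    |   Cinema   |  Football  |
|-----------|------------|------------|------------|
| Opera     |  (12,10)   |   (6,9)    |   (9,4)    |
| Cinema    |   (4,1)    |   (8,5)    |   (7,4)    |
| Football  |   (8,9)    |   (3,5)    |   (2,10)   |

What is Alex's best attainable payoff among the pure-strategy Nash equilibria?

Both Opera is a pure NE (Alex: 12 ≥ 8; Blair: 10 ≥ 9). Alex gets 12.
Both Cinema is a pure NE (Alex: 8 ≥ 6; Blair: 5 ≥ 4). Alex gets 8.
Every other cell has a profitable deviation for at least one player. Highest of {12, 8} is 12.

12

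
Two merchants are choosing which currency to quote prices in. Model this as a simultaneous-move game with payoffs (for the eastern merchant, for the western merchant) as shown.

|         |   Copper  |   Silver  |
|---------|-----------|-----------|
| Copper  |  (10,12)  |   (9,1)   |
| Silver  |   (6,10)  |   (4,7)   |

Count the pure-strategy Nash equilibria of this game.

Both Copper: the eastern merchant gets 10 (best alternative 6); the western merchant gets 12 (best alternative 1). Neither deviates — NE.
Both Silver is not a NE: the eastern merchant would switch to Copper (9 > 4).
No other cell survives both best-response checks, so there is 1 pure NE.

1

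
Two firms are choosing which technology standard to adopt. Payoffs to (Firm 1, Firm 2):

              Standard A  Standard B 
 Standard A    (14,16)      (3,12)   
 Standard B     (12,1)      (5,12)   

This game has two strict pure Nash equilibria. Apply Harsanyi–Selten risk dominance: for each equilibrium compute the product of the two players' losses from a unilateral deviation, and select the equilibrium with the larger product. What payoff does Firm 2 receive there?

12

At both Standard A: Firm 1 loses 14 − 12 = 2 by deviating; Firm 2 loses 16 − 12 = 4. Product = 2·4 = 8.
At both Standard B: Firm 1 loses 5 − 3 = 2 by deviating; Firm 2 loses 12 − 1 = 11. Product = 2·11 = 22.
22 > 8, so both Standard B is risk-dominant. Firm 2's payoff there is 12.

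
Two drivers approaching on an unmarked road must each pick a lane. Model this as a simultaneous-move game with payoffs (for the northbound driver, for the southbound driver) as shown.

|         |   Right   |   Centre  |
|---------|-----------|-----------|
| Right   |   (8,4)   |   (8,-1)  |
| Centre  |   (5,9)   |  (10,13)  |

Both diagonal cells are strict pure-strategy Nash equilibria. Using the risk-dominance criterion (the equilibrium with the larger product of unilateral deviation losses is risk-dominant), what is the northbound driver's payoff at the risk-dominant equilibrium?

At both Right: the northbound driver loses 8 − 5 = 3 by deviating; the southbound driver loses 4 − (-1) = 5. Product = 3·5 = 15.
At both Centre: the northbound driver loses 10 − 8 = 2 by deviating; the southbound driver loses 13 − 9 = 4. Product = 2·4 = 8.
15 > 8, so both Right is risk-dominant. The northbound driver's payoff there is 8.

8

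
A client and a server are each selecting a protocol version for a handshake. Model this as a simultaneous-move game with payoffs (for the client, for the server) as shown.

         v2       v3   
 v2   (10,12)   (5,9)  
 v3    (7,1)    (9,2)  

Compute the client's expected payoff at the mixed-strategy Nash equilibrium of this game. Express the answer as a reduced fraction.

55/7

The server mixes with probability q on v2, chosen so the client is indifferent: 10q + 5(1−q) = 7q + 9(1−q) gives q = 4/7.
The client's expected payoff (from either row, since indifferent) is 10·4/7 + 5·3/7 = 55/7.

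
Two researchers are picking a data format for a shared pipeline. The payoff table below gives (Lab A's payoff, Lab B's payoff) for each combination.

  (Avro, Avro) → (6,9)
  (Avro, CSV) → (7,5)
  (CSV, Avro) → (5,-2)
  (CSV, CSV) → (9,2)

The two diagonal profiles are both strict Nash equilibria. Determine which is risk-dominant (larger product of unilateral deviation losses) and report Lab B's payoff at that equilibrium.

2

At both Avro: Lab A loses 6 − 5 = 1 by deviating; Lab B loses 9 − 5 = 4. Product = 1·4 = 4.
At both CSV: Lab A loses 9 − 7 = 2 by deviating; Lab B loses 2 − (-2) = 4. Product = 2·4 = 8.
8 > 4, so both CSV is risk-dominant. Lab B's payoff there is 2.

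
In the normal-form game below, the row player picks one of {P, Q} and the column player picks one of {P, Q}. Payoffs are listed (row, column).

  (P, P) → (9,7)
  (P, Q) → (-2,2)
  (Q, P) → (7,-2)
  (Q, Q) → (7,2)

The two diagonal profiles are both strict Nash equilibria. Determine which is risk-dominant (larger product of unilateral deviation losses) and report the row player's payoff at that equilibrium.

7

At both P: the row player loses 9 − 7 = 2 by deviating; the column player loses 7 − 2 = 5. Product = 2·5 = 10.
At both Q: the row player loses 7 − (-2) = 9 by deviating; the column player loses 2 − (-2) = 4. Product = 9·4 = 36.
36 > 10, so both Q is risk-dominant. The row player's payoff there is 7.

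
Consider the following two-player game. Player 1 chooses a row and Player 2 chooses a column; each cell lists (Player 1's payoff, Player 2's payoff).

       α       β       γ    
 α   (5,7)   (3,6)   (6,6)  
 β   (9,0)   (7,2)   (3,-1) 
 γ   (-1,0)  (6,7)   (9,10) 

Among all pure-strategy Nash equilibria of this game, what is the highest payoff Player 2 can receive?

10

Both β is a pure NE (Player 1: 7 ≥ 6; Player 2: 2 ≥ 0). Player 2 gets 2.
Both γ is a pure NE (Player 1: 9 ≥ 6; Player 2: 10 ≥ 7). Player 2 gets 10.
Every other cell has a profitable deviation for at least one player. Highest of {2, 10} is 10.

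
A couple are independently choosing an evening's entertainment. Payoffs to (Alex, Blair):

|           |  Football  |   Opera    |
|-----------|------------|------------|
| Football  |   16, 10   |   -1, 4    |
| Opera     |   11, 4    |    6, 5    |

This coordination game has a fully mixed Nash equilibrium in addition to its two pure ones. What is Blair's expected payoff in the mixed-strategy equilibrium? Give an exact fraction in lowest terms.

Alex mixes with probability p on Football, chosen so Blair is indifferent: 10p + 4(1−p) = 4p + 5(1−p) gives p = 1/7.
Blair's expected payoff is 10·1/7 + 4·6/7 = 34/7.

34/7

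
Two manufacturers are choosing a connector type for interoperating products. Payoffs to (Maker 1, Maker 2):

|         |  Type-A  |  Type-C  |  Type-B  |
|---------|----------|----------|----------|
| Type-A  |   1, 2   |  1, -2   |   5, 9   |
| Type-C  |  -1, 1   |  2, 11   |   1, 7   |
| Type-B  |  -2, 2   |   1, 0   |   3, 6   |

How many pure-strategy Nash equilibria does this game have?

(Type-A, Type-B): Maker 1 gets 5 (best alternative 3); Maker 2 gets 9 (best alternative 2). Neither deviates — NE.
Both Type-C: Maker 1 gets 2 (best alternative 1); Maker 2 gets 11 (best alternative 7). Neither deviates — NE.
Both Type-B is not a NE: Maker 1 would switch to Type-A (5 > 3).
No other cell survives both best-response checks, so there are 2 pure NE.

2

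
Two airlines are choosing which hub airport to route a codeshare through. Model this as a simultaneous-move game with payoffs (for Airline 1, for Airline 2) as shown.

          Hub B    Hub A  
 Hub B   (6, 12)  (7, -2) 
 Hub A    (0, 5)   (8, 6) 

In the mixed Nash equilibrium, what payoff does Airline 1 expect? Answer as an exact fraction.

Airline 2 mixes with probability q on Hub B, chosen so Airline 1 is indifferent: 6q + 7(1−q) = 0q + 8(1−q) gives q = 1/7.
Airline 1's expected payoff (from either row, since indifferent) is 6·1/7 + 7·6/7 = 48/7.

48/7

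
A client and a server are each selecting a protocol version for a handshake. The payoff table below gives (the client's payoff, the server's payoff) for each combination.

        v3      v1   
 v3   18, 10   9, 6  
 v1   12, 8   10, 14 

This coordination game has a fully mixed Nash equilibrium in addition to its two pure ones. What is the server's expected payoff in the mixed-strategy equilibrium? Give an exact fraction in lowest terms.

46/5

The client mixes with probability p on v3, chosen so the server is indifferent: 10p + 8(1−p) = 6p + 14(1−p) gives p = 3/5.
The server's expected payoff is 10·3/5 + 8·2/5 = 46/5.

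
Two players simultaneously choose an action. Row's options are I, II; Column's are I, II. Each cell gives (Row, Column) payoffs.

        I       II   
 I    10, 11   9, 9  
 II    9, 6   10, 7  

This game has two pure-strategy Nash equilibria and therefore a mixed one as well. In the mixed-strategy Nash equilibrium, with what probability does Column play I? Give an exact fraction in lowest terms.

1/2

Column's mix q on I must make Row indifferent between I and II.
Row's payoff from I: 10q + 9(1−q). From II: 9q + 10(1−q).
Set equal: 1q = 1(1−q) → q = 1/2.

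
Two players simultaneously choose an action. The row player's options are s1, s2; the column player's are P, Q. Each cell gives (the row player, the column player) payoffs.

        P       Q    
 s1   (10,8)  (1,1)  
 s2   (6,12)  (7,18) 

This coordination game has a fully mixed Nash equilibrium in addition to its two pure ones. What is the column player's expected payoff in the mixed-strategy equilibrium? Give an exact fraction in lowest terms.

The row player mixes with probability p on s1, chosen so the column player is indifferent: 8p + 12(1−p) = 1p + 18(1−p) gives p = 6/13.
The column player's expected payoff is 8·6/13 + 12·7/13 = 132/13.

132/13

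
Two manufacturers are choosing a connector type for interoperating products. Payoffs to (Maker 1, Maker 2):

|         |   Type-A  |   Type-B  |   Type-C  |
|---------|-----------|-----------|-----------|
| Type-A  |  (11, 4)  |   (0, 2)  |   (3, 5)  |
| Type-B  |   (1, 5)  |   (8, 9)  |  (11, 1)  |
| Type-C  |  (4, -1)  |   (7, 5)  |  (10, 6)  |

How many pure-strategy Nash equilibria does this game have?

Both Type-B: Maker 1 gets 8 (best alternative 7); Maker 2 gets 9 (best alternative 5). Neither deviates — NE.
Both Type-C is not a NE: Maker 1 would switch to Type-B (11 > 10).
No other cell survives both best-response checks, so there is 1 pure NE.

1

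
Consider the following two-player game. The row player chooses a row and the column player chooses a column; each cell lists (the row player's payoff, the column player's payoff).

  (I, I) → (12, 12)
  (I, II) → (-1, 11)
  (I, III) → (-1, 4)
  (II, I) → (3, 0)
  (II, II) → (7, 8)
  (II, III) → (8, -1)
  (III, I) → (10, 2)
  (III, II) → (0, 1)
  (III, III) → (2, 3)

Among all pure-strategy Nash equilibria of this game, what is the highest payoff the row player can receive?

Both I is a pure NE (the row player: 12 ≥ 10; the column player: 12 ≥ 11). The row player gets 12.
Both II is a pure NE (the row player: 7 ≥ 0; the column player: 8 ≥ 0). The row player gets 7.
Every other cell has a profitable deviation for at least one player. Highest of {12, 7} is 12.

12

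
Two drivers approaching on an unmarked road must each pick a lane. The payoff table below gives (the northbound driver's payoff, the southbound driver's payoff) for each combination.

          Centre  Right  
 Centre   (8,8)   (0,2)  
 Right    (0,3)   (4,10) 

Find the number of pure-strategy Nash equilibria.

Both Centre: the northbound driver gets 8 (best alternative 0); the southbound driver gets 8 (best alternative 2). Neither deviates — NE.
Both Right: the northbound driver gets 4 (best alternative 0); the southbound driver gets 10 (best alternative 3). Neither deviates — NE.
(Centre, Right) is not a NE: the northbound driver would switch to Right (4 > 0).
No other cell survives both best-response checks, so there are 2 pure NE.

2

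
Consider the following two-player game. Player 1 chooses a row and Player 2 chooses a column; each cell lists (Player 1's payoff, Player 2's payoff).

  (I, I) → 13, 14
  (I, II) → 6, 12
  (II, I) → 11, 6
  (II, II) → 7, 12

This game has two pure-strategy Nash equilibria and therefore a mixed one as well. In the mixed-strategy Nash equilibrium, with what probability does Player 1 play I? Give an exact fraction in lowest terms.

3/4

Player 1's mix p on I must make Player 2 indifferent between I and II.
Player 2's payoff from I: 14p + 6(1−p). From II: 12p + 12(1−p).
Set equal: 2p = 6(1−p) → p = 6/8 = 3/4.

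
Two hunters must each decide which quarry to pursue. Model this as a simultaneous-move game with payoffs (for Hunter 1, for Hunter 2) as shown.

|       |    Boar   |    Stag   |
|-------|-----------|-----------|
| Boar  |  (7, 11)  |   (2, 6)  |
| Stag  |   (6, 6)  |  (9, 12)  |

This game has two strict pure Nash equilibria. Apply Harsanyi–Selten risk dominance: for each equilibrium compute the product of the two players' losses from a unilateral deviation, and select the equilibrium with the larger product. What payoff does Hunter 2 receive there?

At both Boar: Hunter 1 loses 7 − 6 = 1 by deviating; Hunter 2 loses 11 − 6 = 5. Product = 1·5 = 5.
At both Stag: Hunter 1 loses 9 − 2 = 7 by deviating; Hunter 2 loses 12 − 6 = 6. Product = 7·6 = 42.
42 > 5, so both Stag is risk-dominant. Hunter 2's payoff there is 12.

12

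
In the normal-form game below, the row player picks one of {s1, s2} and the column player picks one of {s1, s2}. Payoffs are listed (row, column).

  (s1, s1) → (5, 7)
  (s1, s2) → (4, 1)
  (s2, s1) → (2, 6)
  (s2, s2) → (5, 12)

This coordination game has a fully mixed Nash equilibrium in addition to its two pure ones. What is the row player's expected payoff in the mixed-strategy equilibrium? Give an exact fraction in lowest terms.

The column player mixes with probability q on s1, chosen so the row player is indifferent: 5q + 4(1−q) = 2q + 5(1−q) gives q = 1/4.
The row player's expected payoff (from either row, since indifferent) is 5·1/4 + 4·3/4 = 17/4.

17/4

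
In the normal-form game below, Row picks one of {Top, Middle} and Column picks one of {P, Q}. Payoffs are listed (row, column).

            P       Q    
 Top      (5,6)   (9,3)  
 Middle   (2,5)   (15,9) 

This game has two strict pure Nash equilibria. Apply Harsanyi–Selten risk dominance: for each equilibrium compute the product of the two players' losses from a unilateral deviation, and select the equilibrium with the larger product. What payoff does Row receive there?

At (Top, P): Row loses 5 − 2 = 3 by deviating; Column loses 6 − 3 = 3. Product = 3·3 = 9.
At (Middle, Q): Row loses 15 − 9 = 6 by deviating; Column loses 9 − 5 = 4. Product = 6·4 = 24.
24 > 9, so (Middle, Q) is risk-dominant. Row's payoff there is 15.

15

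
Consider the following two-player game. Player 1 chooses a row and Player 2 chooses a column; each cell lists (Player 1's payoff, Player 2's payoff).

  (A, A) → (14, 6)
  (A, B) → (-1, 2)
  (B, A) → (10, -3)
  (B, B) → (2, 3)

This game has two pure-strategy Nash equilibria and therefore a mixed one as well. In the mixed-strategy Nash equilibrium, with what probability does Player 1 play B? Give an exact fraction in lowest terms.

2/5

Player 1's mix p on A must make Player 2 indifferent between A and B.
Player 2's payoff from A: 6p + (-3)(1−p). From B: 2p + 3(1−p).
Set equal: 4p = 6(1−p) → p = 6/10 = 3/5.
Probability on B is 1 − 3/5 = 2/5.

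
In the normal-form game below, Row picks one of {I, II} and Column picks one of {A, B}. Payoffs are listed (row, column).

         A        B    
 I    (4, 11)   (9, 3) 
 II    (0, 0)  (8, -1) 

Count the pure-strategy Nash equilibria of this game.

(I, A): Row gets 4 (best alternative 0); Column gets 11 (best alternative 3). Neither deviates — NE.
(II, B) is not a NE: Row would switch to I (9 > 8).
No other cell survives both best-response checks, so there is 1 pure NE.

1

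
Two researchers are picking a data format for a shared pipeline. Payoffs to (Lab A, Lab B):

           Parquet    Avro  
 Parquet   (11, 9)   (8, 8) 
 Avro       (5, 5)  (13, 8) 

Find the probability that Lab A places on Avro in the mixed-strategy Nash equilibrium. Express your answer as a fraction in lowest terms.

1/4

Lab A's mix p on Parquet must make Lab B indifferent between Parquet and Avro.
Lab B's payoff from Parquet: 9p + 5(1−p). From Avro: 8p + 8(1−p).
Set equal: 1p = 3(1−p) → p = 3/4.
Probability on Avro is 1 − 3/4 = 1/4.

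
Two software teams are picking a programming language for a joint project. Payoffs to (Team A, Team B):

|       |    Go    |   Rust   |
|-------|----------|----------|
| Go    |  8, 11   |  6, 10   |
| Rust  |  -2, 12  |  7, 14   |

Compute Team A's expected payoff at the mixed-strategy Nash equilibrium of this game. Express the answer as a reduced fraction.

68/11

Team B mixes with probability q on Go, chosen so Team A is indifferent: 8q + 6(1−q) = (-2)q + 7(1−q) gives q = 1/11.
Team A's expected payoff (from either row, since indifferent) is 8·1/11 + 6·10/11 = 68/11.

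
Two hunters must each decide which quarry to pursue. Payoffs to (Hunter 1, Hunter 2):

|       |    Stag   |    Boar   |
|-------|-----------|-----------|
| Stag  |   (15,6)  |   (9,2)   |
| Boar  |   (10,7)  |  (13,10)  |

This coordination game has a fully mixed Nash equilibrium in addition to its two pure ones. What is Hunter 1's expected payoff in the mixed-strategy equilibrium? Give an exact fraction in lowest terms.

35/3

Hunter 2 mixes with probability q on Stag, chosen so Hunter 1 is indifferent: 15q + 9(1−q) = 10q + 13(1−q) gives q = 4/9.
Hunter 1's expected payoff (from either row, since indifferent) is 15·4/9 + 9·5/9 = 35/3.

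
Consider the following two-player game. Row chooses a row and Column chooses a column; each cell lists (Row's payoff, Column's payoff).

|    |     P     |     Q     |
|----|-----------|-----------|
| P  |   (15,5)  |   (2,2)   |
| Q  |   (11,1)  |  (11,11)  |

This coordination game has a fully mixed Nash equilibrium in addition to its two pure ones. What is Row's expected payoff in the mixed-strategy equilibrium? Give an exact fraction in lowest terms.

Column mixes with probability q on P, chosen so Row is indifferent: 15q + 2(1−q) = 11q + 11(1−q) gives q = 9/13.
Row's expected payoff (from either row, since indifferent) is 15·9/13 + 2·4/13 = 11.

11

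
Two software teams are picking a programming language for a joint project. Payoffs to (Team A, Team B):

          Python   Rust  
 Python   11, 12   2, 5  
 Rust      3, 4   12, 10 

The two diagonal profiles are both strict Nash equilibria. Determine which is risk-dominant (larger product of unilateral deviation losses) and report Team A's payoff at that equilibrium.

12

At both Python: Team A loses 11 − 3 = 8 by deviating; Team B loses 12 − 5 = 7. Product = 8·7 = 56.
At both Rust: Team A loses 12 − 2 = 10 by deviating; Team B loses 10 − 4 = 6. Product = 10·6 = 60.
60 > 56, so both Rust is risk-dominant. Team A's payoff there is 12.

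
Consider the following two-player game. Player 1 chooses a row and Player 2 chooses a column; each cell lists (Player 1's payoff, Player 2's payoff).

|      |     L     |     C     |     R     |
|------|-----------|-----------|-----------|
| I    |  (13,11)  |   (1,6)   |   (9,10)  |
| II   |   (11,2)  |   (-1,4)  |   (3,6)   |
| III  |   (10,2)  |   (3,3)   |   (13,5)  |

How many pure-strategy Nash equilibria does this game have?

(I, L): Player 1 gets 13 (best alternative 11); Player 2 gets 11 (best alternative 10). Neither deviates — NE.
(III, R): Player 1 gets 13 (best alternative 9); Player 2 gets 5 (best alternative 3). Neither deviates — NE.
(II, C) is not a NE: Player 1 would switch to III (3 > -1).
No other cell survives both best-response checks, so there are 2 pure NE.

2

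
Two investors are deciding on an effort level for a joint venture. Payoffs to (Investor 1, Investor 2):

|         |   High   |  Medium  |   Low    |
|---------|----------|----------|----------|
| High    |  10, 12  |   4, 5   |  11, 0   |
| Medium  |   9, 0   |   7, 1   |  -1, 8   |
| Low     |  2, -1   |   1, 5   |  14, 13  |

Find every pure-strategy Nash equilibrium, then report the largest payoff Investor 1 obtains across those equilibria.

Both High is a pure NE (Investor 1: 10 ≥ 9; Investor 2: 12 ≥ 5). Investor 1 gets 10.
Both Low is a pure NE (Investor 1: 14 ≥ 11; Investor 2: 13 ≥ 5). Investor 1 gets 14.
Every other cell has a profitable deviation for at least one player. Highest of {10, 14} is 14.

14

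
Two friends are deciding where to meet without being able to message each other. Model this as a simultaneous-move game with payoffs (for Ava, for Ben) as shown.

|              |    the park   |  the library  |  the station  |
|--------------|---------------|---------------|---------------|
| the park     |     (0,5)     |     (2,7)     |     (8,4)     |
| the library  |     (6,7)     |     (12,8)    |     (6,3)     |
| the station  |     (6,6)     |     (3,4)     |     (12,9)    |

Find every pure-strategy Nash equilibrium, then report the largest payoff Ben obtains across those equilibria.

9

Both the library is a pure NE (Ava: 12 ≥ 3; Ben: 8 ≥ 7). Ben gets 8.
Both the station is a pure NE (Ava: 12 ≥ 8; Ben: 9 ≥ 6). Ben gets 9.
Every other cell has a profitable deviation for at least one player. Highest of {8, 9} is 9.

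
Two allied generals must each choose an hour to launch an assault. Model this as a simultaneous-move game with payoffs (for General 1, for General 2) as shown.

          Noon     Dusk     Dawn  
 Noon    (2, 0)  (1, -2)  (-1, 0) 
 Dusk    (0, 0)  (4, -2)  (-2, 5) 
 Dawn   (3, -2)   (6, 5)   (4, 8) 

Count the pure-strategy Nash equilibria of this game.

Both Dawn: General 1 gets 4 (best alternative -1); General 2 gets 8 (best alternative 5). Neither deviates — NE.
Both Noon is not a NE: General 1 would switch to Dawn (3 > 2).
No other cell survives both best-response checks, so there is 1 pure NE.

1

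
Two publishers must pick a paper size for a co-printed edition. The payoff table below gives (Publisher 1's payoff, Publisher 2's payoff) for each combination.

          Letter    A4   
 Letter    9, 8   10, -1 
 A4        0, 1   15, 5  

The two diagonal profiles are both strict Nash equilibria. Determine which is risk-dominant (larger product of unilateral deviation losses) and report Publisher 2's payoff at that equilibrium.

At both Letter: Publisher 1 loses 9 − 0 = 9 by deviating; Publisher 2 loses 8 − (-1) = 9. Product = 9·9 = 81.
At both A4: Publisher 1 loses 15 − 10 = 5 by deviating; Publisher 2 loses 5 − 1 = 4. Product = 5·4 = 20.
81 > 20, so both Letter is risk-dominant. Publisher 2's payoff there is 8.

8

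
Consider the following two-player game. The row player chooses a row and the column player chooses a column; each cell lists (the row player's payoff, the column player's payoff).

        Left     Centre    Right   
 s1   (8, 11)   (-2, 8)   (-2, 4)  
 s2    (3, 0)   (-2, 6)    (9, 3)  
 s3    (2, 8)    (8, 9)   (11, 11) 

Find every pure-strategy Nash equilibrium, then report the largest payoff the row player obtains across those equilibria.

11

(s1, Left) is a pure NE (the row player: 8 ≥ 3; the column player: 11 ≥ 8). The row player gets 8.
(s3, Right) is a pure NE (the row player: 11 ≥ 9; the column player: 11 ≥ 9). The row player gets 11.
Every other cell has a profitable deviation for at least one player. Highest of {8, 11} is 11.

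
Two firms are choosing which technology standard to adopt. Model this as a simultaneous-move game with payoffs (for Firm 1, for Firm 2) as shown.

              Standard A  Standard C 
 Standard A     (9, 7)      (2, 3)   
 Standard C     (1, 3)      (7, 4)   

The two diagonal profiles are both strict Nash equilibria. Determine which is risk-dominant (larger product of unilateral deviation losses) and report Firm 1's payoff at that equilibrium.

9

At both Standard A: Firm 1 loses 9 − 1 = 8 by deviating; Firm 2 loses 7 − 3 = 4. Product = 8·4 = 32.
At both Standard C: Firm 1 loses 7 − 2 = 5 by deviating; Firm 2 loses 4 − 3 = 1. Product = 5·1 = 5.
32 > 5, so both Standard A is risk-dominant. Firm 1's payoff there is 9.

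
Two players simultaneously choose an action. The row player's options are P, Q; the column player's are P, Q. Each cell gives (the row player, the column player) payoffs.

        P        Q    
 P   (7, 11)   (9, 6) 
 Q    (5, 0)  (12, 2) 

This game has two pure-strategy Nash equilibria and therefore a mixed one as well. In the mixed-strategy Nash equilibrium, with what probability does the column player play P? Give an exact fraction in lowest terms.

3/5

The column player's mix q on P must make the row player indifferent between P and Q.
The row player's payoff from P: 7q + 9(1−q). From Q: 5q + 12(1−q).
Set equal: 2q = 3(1−q) → q = 3/5.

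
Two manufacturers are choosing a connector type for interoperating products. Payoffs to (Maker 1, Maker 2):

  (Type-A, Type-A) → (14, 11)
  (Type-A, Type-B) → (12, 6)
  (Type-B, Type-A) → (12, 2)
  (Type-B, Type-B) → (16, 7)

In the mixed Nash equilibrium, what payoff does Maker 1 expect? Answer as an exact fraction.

40/3

Maker 2 mixes with probability q on Type-A, chosen so Maker 1 is indifferent: 14q + 12(1−q) = 12q + 16(1−q) gives q = 2/3.
Maker 1's expected payoff (from either row, since indifferent) is 14·2/3 + 12·1/3 = 40/3.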